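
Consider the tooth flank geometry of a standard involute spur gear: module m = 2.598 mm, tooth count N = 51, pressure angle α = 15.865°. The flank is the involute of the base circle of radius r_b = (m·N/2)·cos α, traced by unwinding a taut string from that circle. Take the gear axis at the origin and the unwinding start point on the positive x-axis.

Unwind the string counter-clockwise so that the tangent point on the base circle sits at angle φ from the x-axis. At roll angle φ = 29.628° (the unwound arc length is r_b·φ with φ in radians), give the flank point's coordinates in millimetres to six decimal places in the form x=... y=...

x=71.684374 y=2.859389

pitch radius r_p = m·N/2 = 2.598·51/2 = 66.249000
base radius r_b = r_p·cos α = 66.249000·cos 15.865° = 63.725475
roll angle φ = 29.628° = 0.51710615 rad
x = r_b·(cos φ + φ·sin φ) = 63.725475·(0.86925344 + 0.51710615·0.49436672) = 71.684374
y = r_b·(sin φ − φ·cos φ) = 63.725475·(0.49436672 − 0.51710615·0.86925344) = 2.859389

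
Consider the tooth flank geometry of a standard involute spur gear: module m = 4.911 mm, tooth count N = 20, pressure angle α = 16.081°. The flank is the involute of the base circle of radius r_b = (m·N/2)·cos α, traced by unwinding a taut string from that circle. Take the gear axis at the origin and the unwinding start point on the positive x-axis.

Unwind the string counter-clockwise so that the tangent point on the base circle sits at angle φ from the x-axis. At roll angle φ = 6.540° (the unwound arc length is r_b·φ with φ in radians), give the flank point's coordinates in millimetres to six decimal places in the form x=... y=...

x=47.494785 y=0.023362

pitch radius r_p = m·N/2 = 4.911·20/2 = 49.110000
base radius r_b = r_p·cos α = 49.110000·cos 16.081° = 47.188378
roll angle φ = 6.540° = 0.11414453 rad
x = r_b·(cos φ + φ·sin φ) = 47.188378·(0.99349258 + 0.11414453·0.11389683) = 47.494785
y = r_b·(sin φ − φ·cos φ) = 47.188378·(0.11389683 − 0.11414453·0.99349258) = 0.023362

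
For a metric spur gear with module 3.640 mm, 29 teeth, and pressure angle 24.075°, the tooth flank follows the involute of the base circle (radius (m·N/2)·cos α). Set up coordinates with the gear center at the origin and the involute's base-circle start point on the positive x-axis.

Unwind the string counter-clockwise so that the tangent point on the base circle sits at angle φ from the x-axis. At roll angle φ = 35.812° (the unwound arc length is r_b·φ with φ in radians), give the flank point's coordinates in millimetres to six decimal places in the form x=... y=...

x=56.702195 y=3.771205

pitch radius r_p = m·N/2 = 3.640·29/2 = 52.780000
base radius r_b = r_p·cos α = 52.780000·cos 24.075° = 48.188787
roll angle φ = 35.812° = 0.62503731 rad
x = r_b·(cos φ + φ·sin φ) = 48.188787·(0.81094129 + 0.62503731·0.58512753) = 56.702195
y = r_b·(sin φ − φ·cos φ) = 48.188787·(0.58512753 − 0.62503731·0.81094129) = 3.771205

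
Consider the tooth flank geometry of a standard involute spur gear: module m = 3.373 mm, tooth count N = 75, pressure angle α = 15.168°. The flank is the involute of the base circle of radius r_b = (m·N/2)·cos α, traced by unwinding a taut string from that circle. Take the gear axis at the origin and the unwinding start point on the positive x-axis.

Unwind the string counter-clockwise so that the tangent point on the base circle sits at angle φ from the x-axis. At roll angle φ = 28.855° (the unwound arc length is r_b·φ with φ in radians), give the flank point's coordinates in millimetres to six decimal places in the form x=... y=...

x=136.594704 y=5.067189

pitch radius r_p = m·N/2 = 3.373·75/2 = 126.487500
base radius r_b = r_p·cos α = 126.487500·cos 15.168° = 122.081027
roll angle φ = 28.855° = 0.50361476 rad
x = r_b·(cos φ + φ·sin φ) = 122.081027·(0.87584383 + 0.50361476·0.48259465) = 136.594704
y = r_b·(sin φ − φ·cos φ) = 122.081027·(0.48259465 − 0.50361476·0.87584383) = 5.067189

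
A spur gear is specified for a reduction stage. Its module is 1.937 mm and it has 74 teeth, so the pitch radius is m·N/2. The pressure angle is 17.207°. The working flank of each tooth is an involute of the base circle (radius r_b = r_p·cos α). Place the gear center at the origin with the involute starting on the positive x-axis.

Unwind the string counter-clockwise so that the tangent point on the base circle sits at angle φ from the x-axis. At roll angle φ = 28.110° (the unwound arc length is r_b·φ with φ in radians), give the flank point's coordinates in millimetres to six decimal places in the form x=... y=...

x=76.211362 y=2.630562

pitch radius r_p = m·N/2 = 1.937·74/2 = 71.669000
base radius r_b = r_p·cos α = 71.669000·cos 17.207° = 68.461255
roll angle φ = 28.110° = 0.49061205 rad
x = r_b·(cos φ + φ·sin φ) = 68.461255·(0.88204465 + 0.49061205·0.47116583) = 76.211362
y = r_b·(sin φ − φ·cos φ) = 68.461255·(0.47116583 − 0.49061205·0.88204465) = 2.630562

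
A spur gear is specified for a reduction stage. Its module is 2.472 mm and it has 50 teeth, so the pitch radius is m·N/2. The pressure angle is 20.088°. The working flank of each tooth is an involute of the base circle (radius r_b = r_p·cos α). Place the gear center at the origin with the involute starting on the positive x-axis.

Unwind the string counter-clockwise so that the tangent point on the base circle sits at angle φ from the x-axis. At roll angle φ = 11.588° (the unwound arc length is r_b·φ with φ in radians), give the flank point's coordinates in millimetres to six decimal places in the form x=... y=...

pitch radius r_p = m·N/2 = 2.472·50/2 = 61.800000
base radius r_b = r_p·cos α = 61.800000·cos 20.088° = 58.040472
roll angle φ = 11.588° = 0.20224875 rad
x = r_b·(cos φ + φ·sin φ) = 58.040472·(0.97961734 + 0.20224875·0.20087275) = 59.215420
y = r_b·(sin φ − φ·cos φ) = 58.040472·(0.20087275 − 0.20224875·0.97961734) = 0.159401

x=59.215420 y=0.159401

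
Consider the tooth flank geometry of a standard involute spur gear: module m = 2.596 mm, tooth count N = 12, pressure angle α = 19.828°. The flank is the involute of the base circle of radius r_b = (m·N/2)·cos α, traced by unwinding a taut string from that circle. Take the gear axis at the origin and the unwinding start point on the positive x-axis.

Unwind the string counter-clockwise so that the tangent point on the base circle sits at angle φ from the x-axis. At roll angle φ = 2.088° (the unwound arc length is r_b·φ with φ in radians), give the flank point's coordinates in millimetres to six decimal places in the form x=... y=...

x=14.662305 y=0.000236

pitch radius r_p = m·N/2 = 2.596·12/2 = 15.576000
base radius r_b = r_p·cos α = 15.576000·cos 19.828° = 14.652579
roll angle φ = 2.088° = 0.03644247 rad
x = r_b·(cos φ + φ·sin φ) = 14.652579·(0.99933605 + 0.03644247·0.03643441) = 14.662305
y = r_b·(sin φ − φ·cos φ) = 14.652579·(0.03643441 − 0.03644247·0.99933605) = 0.000236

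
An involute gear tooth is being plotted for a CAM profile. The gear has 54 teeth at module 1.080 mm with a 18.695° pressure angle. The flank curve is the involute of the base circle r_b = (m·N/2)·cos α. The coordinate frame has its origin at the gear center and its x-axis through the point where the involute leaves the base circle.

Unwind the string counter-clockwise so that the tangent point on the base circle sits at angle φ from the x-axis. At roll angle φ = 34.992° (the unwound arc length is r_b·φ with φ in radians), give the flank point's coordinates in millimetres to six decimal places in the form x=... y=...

pitch radius r_p = m·N/2 = 1.080·54/2 = 29.160000
base radius r_b = r_p·cos α = 29.160000·cos 18.695° = 27.621467
roll angle φ = 34.992° = 0.61072561 rad
x = r_b·(cos φ + φ·sin φ) = 27.621467·(0.81923212 + 0.61072561·0.57346206) = 32.302204
y = r_b·(sin φ − φ·cos φ) = 27.621467·(0.57346206 − 0.61072561·0.81923212) = 2.020124

x=32.302204 y=2.020124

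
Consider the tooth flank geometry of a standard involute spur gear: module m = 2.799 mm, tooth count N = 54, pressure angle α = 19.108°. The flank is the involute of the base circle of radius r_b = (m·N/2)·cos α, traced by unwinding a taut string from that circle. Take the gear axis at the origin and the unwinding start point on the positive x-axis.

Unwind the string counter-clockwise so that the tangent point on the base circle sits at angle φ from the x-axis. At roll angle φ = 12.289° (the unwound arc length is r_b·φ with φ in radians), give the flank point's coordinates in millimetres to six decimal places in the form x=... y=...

x=73.032853 y=0.233784

pitch radius r_p = m·N/2 = 2.799·54/2 = 75.573000
base radius r_b = r_p·cos α = 75.573000·cos 19.108° = 71.409171
roll angle φ = 12.289° = 0.21448351 rad
x = r_b·(cos φ + φ·sin φ) = 71.409171·(0.97708646 + 0.21448351·0.21284280) = 73.032853
y = r_b·(sin φ − φ·cos φ) = 71.409171·(0.21284280 − 0.21448351·0.97708646) = 0.233784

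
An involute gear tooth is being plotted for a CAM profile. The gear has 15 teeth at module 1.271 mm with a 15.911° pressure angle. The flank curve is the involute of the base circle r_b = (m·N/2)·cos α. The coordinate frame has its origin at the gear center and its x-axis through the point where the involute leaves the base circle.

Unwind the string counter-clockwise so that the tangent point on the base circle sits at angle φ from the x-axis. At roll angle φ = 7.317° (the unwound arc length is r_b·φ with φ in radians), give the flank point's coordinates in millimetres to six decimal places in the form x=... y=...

x=9.241747 y=0.006354

pitch radius r_p = m·N/2 = 1.271·15/2 = 9.532500
base radius r_b = r_p·cos α = 9.532500·cos 15.911° = 9.167297
roll angle φ = 7.317° = 0.12770574 rad
x = r_b·(cos φ + φ·sin φ) = 9.167297·(0.99185670 + 0.12770574·0.12735890) = 9.241747
y = r_b·(sin φ − φ·cos φ) = 9.167297·(0.12735890 − 0.12770574·0.99185670) = 0.006354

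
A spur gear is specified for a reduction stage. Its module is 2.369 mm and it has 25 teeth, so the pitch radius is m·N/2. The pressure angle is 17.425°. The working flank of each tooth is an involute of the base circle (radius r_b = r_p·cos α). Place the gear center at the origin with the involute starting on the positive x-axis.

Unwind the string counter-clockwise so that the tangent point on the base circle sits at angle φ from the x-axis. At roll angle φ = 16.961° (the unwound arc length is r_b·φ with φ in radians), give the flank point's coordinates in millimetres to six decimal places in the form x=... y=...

pitch radius r_p = m·N/2 = 2.369·25/2 = 29.612500
base radius r_b = r_p·cos α = 29.612500·cos 17.425° = 28.253575
roll angle φ = 16.961° = 0.29602529 rad
x = r_b·(cos φ + φ·sin φ) = 28.253575·(0.95650355 + 0.29602529·0.29172070) = 29.464531
y = r_b·(sin φ − φ·cos φ) = 28.253575·(0.29172070 − 0.29602529·0.95650355) = 0.242174

x=29.464531 y=0.242174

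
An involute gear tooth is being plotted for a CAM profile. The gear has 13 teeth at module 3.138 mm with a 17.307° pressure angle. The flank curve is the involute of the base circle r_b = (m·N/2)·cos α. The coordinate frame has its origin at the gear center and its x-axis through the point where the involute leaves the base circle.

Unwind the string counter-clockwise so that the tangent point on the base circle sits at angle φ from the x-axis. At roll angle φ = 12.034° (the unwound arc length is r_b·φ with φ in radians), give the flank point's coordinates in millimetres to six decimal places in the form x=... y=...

x=19.898315 y=0.059878

pitch radius r_p = m·N/2 = 3.138·13/2 = 20.397000
base radius r_b = r_p·cos α = 20.397000·cos 17.307° = 19.473515
roll angle φ = 12.034° = 0.21003292 rad
x = r_b·(cos φ + φ·sin φ) = 19.473515·(0.97802405 + 0.21003292·0.20849210) = 19.898315
y = r_b·(sin φ − φ·cos φ) = 19.473515·(0.20849210 − 0.21003292·0.97802405) = 0.059878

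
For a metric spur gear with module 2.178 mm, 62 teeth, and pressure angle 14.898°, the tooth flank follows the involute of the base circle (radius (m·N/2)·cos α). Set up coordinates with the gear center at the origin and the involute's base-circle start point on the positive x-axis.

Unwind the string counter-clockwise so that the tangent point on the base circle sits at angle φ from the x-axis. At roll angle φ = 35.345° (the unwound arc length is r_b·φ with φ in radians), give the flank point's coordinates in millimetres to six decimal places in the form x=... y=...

x=76.507089 y=4.914130

pitch radius r_p = m·N/2 = 2.178·62/2 = 67.518000
base radius r_b = r_p·cos α = 67.518000·cos 14.898° = 65.248386
roll angle φ = 35.345° = 0.61688662 rad
x = r_b·(cos φ + φ·sin φ) = 65.248386·(0.81568349 + 0.61688662·0.57849844) = 76.507089
y = r_b·(sin φ − φ·cos φ) = 65.248386·(0.57849844 − 0.61688662·0.81568349) = 4.914130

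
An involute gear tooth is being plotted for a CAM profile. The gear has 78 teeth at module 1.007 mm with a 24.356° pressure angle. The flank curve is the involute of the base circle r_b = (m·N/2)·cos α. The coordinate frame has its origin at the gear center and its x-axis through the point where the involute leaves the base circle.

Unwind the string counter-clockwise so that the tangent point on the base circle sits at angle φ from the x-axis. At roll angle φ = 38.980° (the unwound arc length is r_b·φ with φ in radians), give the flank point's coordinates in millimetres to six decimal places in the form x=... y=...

x=43.123830 y=3.584372

pitch radius r_p = m·N/2 = 1.007·78/2 = 39.273000
base radius r_b = r_p·cos α = 39.273000·cos 24.356° = 35.777728
roll angle φ = 38.980° = 0.68032934 rad
x = r_b·(cos φ + φ·sin φ) = 35.777728·(0.77736559 + 0.68032934·0.62904908) = 43.123830
y = r_b·(sin φ − φ·cos φ) = 35.777728·(0.62904908 − 0.68032934·0.77736559) = 3.584372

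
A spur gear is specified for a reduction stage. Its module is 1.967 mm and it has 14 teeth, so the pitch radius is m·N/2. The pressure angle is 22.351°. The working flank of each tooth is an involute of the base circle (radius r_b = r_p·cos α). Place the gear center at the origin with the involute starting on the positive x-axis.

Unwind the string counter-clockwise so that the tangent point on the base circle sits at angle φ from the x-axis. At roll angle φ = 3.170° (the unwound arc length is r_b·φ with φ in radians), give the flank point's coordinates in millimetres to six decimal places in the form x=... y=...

pitch radius r_p = m·N/2 = 1.967·14/2 = 13.769000
base radius r_b = r_p·cos α = 13.769000·cos 22.351° = 12.734557
roll angle φ = 3.170° = 0.05532694 rad
x = r_b·(cos φ + φ·sin φ) = 12.734557·(0.99846986 + 0.05532694·0.05529872) = 12.754033
y = r_b·(sin φ − φ·cos φ) = 12.734557·(0.05529872 − 0.05532694·0.99846986) = 0.000719

x=12.754033 y=0.000719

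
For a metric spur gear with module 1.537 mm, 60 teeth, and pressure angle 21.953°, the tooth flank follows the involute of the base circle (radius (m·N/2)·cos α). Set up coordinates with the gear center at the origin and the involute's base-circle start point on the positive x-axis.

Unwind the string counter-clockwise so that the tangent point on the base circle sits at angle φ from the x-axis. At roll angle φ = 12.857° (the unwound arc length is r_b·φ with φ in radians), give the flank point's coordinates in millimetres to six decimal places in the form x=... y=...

pitch radius r_p = m·N/2 = 1.537·60/2 = 46.110000
base radius r_b = r_p·cos α = 46.110000·cos 21.953° = 42.766602
roll angle φ = 12.857° = 0.22439698 rad
x = r_b·(cos φ + φ·sin φ) = 42.766602·(0.97492847 + 0.22439698·0.22251850) = 43.829821
y = r_b·(sin φ − φ·cos φ) = 42.766602·(0.22251850 − 0.22439698·0.97492847) = 0.160268

x=43.829821 y=0.160268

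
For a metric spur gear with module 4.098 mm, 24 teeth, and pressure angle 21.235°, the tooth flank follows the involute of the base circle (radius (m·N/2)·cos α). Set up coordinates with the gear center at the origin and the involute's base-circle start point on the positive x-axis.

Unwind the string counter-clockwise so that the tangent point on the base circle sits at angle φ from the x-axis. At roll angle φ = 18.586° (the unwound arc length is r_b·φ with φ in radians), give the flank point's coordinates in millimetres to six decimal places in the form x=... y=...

x=48.185657 y=0.516070

pitch radius r_p = m·N/2 = 4.098·24/2 = 49.176000
base radius r_b = r_p·cos α = 49.176000·cos 21.235° = 45.837084
roll angle φ = 18.586° = 0.32438689 rad
x = r_b·(cos φ + φ·sin φ) = 45.837084·(0.94784632 + 0.32438689·0.31872772) = 48.185657
y = r_b·(sin φ − φ·cos φ) = 45.837084·(0.31872772 − 0.32438689·0.94784632) = 0.516070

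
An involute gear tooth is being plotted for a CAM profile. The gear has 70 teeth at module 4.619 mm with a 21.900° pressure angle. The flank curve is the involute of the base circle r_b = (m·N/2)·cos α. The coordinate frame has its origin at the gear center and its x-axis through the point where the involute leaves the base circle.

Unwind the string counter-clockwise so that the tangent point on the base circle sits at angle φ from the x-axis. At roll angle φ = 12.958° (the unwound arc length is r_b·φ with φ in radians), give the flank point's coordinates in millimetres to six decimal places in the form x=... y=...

x=153.785818 y=0.575426

pitch radius r_p = m·N/2 = 4.619·70/2 = 161.665000
base radius r_b = r_p·cos α = 161.665000·cos 21.900° = 149.998648
roll angle φ = 12.958° = 0.22615976 rad
x = r_b·(cos φ + φ·sin φ) = 149.998648·(0.97453470 + 0.22615976·0.22423674) = 153.785818
y = r_b·(sin φ − φ·cos φ) = 149.998648·(0.22423674 − 0.22615976·0.97453470) = 0.575426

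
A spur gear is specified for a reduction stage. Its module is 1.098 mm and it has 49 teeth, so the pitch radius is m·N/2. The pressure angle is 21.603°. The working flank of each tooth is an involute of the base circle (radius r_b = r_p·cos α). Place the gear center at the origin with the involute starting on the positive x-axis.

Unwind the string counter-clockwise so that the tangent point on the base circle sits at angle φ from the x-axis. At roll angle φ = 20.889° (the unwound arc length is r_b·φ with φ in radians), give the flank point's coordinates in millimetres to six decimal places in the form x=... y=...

pitch radius r_p = m·N/2 = 1.098·49/2 = 26.901000
base radius r_b = r_p·cos α = 26.901000·cos 21.603° = 25.011399
roll angle φ = 20.889° = 0.36458183 rad
x = r_b·(cos φ + φ·sin φ) = 25.011399·(0.93427295 + 0.36458183·0.35655864) = 26.618825
y = r_b·(sin φ − φ·cos φ) = 25.011399·(0.35655864 − 0.36458183·0.93427295) = 0.398674

x=26.618825 y=0.398674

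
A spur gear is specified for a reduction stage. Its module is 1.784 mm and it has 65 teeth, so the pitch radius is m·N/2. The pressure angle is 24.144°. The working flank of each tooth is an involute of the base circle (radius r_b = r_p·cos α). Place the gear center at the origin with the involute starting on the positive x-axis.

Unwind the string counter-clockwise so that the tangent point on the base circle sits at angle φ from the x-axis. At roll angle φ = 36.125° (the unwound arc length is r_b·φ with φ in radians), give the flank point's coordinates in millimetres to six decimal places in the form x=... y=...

pitch radius r_p = m·N/2 = 1.784·65/2 = 57.980000
base radius r_b = r_p·cos α = 57.980000·cos 24.144° = 52.907929
roll angle φ = 36.125° = 0.63050019 rad
x = r_b·(cos φ + φ·sin φ) = 52.907929·(0.80773272 + 0.63050019·0.58954885) = 62.401907
y = r_b·(sin φ − φ·cos φ) = 52.907929·(0.58954885 − 0.63050019·0.80773272) = 4.247090

x=62.401907 y=4.247090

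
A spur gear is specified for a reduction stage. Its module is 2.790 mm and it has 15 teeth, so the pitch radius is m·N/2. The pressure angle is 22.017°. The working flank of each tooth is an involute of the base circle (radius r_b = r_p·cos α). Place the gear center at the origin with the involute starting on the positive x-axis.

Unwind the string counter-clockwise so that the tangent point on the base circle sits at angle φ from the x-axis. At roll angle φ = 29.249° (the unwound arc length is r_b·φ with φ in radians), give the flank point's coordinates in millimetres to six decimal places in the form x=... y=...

x=21.764386 y=0.838036

pitch radius r_p = m·N/2 = 2.790·15/2 = 20.925000
base radius r_b = r_p·cos α = 20.925000·cos 22.017° = 19.398996
roll angle φ = 29.249° = 0.51049135 rad
x = r_b·(cos φ + φ·sin φ) = 19.398996·(0.87250453 + 0.51049135·0.48860601) = 21.764386
y = r_b·(sin φ − φ·cos φ) = 19.398996·(0.48860601 − 0.51049135·0.87250453) = 0.838036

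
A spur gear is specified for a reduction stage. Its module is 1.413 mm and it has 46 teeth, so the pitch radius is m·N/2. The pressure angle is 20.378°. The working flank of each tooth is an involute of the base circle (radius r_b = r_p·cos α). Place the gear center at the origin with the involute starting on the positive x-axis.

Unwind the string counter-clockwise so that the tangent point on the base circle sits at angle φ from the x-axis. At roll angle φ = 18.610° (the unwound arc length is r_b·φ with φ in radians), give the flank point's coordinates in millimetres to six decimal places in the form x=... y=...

pitch radius r_p = m·N/2 = 1.413·46/2 = 32.499000
base radius r_b = r_p·cos α = 32.499000·cos 20.378° = 30.465075
roll angle φ = 18.610° = 0.32480577 rad
x = r_b·(cos φ + φ·sin φ) = 30.465075·(0.94771273 + 0.32480577·0.31912472) = 32.029952
y = r_b·(sin φ − φ·cos φ) = 30.465075·(0.31912472 − 0.32480577·0.94771273) = 0.344321

x=32.029952 y=0.344321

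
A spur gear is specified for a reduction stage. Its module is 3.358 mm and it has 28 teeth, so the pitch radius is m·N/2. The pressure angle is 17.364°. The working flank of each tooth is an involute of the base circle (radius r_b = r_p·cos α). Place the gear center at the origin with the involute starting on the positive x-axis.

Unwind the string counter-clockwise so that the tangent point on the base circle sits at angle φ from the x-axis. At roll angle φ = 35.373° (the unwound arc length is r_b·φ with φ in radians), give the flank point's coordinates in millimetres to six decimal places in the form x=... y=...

x=52.622916 y=3.387147

pitch radius r_p = m·N/2 = 3.358·28/2 = 47.012000
base radius r_b = r_p·cos α = 47.012000·cos 17.364° = 44.869571
roll angle φ = 35.373° = 0.61737532 rad
x = r_b·(cos φ + φ·sin φ) = 44.869571·(0.81540069 + 0.61737532·0.57889699) = 52.622916
y = r_b·(sin φ − φ·cos φ) = 44.869571·(0.57889699 − 0.61737532·0.81540069) = 3.387147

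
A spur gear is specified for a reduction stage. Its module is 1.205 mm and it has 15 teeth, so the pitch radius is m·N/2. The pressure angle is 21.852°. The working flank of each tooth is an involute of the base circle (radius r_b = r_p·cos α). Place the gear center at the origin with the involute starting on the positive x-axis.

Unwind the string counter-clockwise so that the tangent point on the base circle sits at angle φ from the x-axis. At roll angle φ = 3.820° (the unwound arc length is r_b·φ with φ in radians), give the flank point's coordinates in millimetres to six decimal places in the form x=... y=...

pitch radius r_p = m·N/2 = 1.205·15/2 = 9.037500
base radius r_b = r_p·cos α = 9.037500·cos 21.852° = 8.388141
roll angle φ = 3.820° = 0.06667158 rad
x = r_b·(cos φ + φ·sin φ) = 8.388141·(0.99777827 + 0.06667158·0.06662219) = 8.406764
y = r_b·(sin φ − φ·cos φ) = 8.388141·(0.06662219 − 0.06667158·0.99777827) = 0.000828

x=8.406764 y=0.000828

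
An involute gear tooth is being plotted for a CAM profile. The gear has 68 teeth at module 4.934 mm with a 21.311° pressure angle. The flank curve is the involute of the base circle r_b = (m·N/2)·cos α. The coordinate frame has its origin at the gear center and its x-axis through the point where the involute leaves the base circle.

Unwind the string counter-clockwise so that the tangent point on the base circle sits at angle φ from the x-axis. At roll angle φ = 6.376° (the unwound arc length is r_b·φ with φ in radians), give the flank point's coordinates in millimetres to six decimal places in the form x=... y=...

x=157.249794 y=0.071703

pitch radius r_p = m·N/2 = 4.934·68/2 = 167.756000
base radius r_b = r_p·cos α = 167.756000·cos 21.311° = 156.285092
roll angle φ = 6.376° = 0.11128219 rad
x = r_b·(cos φ + φ·sin φ) = 156.285092·(0.99381452 + 0.11128219·0.11105265) = 157.249794
y = r_b·(sin φ − φ·cos φ) = 156.285092·(0.11105265 − 0.11128219·0.99381452) = 0.071703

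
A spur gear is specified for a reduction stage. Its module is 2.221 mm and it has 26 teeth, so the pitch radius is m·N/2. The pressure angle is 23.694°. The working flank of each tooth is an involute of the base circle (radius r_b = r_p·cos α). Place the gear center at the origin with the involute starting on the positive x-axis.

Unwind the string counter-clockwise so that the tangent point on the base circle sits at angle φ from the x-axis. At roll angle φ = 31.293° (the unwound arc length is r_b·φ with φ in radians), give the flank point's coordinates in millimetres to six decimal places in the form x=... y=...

pitch radius r_p = m·N/2 = 2.221·26/2 = 28.873000
base radius r_b = r_p·cos α = 28.873000·cos 23.694° = 26.439141
roll angle φ = 31.293° = 0.54616588 rad
x = r_b·(cos φ + φ·sin φ) = 26.439141·(0.85452229 + 0.54616588·0.51941472) = 30.093266
y = r_b·(sin φ − φ·cos φ) = 26.439141·(0.51941472 − 0.54616588·0.85452229) = 1.393443

x=30.093266 y=1.393443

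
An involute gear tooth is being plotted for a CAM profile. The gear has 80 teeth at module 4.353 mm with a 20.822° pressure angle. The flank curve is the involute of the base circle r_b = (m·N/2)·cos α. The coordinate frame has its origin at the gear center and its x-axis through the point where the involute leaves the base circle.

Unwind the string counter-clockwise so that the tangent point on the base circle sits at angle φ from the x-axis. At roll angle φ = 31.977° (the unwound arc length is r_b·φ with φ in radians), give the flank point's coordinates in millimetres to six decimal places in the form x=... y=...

x=186.154648 y=9.140117

pitch radius r_p = m·N/2 = 4.353·80/2 = 174.120000
base radius r_b = r_p·cos α = 174.120000·cos 20.822° = 162.748093
roll angle φ = 31.977° = 0.55810393 rad
x = r_b·(cos φ + φ·sin φ) = 162.748093·(0.84826075 + 0.55810393·0.52957879) = 186.154648
y = r_b·(sin φ − φ·cos φ) = 162.748093·(0.52957879 − 0.55810393·0.84826075) = 9.140117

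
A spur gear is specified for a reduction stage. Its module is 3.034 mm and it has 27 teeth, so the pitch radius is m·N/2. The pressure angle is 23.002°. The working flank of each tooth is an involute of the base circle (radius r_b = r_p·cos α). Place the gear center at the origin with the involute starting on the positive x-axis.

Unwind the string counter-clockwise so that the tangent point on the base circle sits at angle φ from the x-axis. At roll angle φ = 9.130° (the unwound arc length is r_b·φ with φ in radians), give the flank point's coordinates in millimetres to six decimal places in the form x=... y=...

pitch radius r_p = m·N/2 = 3.034·27/2 = 40.959000
base radius r_b = r_p·cos α = 40.959000·cos 23.002° = 37.702400
roll angle φ = 9.130° = 0.15934856 rad
x = r_b·(cos φ + φ·sin φ) = 37.702400·(0.98733086 + 0.15934856·0.15867505) = 38.178034
y = r_b·(sin φ − φ·cos φ) = 37.702400·(0.15867505 − 0.15934856·0.98733086) = 0.050721

x=38.178034 y=0.050721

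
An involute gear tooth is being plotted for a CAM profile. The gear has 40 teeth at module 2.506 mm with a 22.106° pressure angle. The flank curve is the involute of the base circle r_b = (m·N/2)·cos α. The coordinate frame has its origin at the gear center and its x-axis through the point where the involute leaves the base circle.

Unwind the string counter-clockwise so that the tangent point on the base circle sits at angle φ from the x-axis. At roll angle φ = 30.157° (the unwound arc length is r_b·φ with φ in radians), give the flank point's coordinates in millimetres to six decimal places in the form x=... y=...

x=52.429069 y=2.195065

pitch radius r_p = m·N/2 = 2.506·40/2 = 50.120000
base radius r_b = r_p·cos α = 50.120000·cos 22.106° = 46.435640
roll angle φ = 30.157° = 0.52633894 rad
x = r_b·(cos φ + φ·sin φ) = 46.435640·(0.86465207 + 0.52633894·0.50237117) = 52.429069
y = r_b·(sin φ − φ·cos φ) = 46.435640·(0.50237117 − 0.52633894·0.86465207) = 2.195065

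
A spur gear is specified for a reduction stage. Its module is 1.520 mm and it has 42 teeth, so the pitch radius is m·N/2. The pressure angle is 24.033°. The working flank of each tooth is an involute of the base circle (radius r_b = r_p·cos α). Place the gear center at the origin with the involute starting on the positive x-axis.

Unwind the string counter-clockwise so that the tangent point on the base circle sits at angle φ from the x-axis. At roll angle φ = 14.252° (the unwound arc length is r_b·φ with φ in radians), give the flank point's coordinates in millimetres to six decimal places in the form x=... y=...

x=30.040885 y=0.148638

pitch radius r_p = m·N/2 = 1.520·42/2 = 31.920000
base radius r_b = r_p·cos α = 31.920000·cos 24.033° = 29.152888
roll angle φ = 14.252° = 0.24874432 rad
x = r_b·(cos φ + φ·sin φ) = 29.152888·(0.96922232 + 0.24874432·0.24618713) = 30.040885
y = r_b·(sin φ − φ·cos φ) = 29.152888·(0.24618713 − 0.24874432·0.96922232) = 0.148638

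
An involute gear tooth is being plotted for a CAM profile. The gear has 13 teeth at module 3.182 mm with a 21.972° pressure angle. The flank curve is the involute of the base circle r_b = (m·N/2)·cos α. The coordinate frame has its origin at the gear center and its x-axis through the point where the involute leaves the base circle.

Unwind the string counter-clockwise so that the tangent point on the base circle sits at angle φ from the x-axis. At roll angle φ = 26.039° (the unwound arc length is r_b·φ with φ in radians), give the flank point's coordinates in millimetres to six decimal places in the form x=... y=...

pitch radius r_p = m·N/2 = 3.182·13/2 = 20.683000
base radius r_b = r_p·cos α = 20.683000·cos 21.972° = 19.180728
roll angle φ = 26.039° = 0.45446628 rad
x = r_b·(cos φ + φ·sin φ) = 19.180728·(0.89849545 + 0.45446628·0.43898283) = 21.060407
y = r_b·(sin φ − φ·cos φ) = 19.180728·(0.43898283 − 0.45446628·0.89849545) = 0.587831

x=21.060407 y=0.587831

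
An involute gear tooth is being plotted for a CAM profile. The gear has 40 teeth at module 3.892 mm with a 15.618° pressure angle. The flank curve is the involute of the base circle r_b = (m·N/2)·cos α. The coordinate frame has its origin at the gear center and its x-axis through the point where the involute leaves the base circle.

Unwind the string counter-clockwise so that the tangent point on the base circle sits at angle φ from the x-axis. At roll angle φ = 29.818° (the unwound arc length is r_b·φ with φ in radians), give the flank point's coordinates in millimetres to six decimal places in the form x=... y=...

pitch radius r_p = m·N/2 = 3.892·40/2 = 77.840000
base radius r_b = r_p·cos α = 77.840000·cos 15.618° = 74.965994
roll angle φ = 29.818° = 0.52042228 rad
x = r_b·(cos φ + φ·sin φ) = 74.965994·(0.86760928 + 0.52042228·0.49724655) = 84.440756
y = r_b·(sin φ − φ·cos φ) = 74.965994·(0.49724655 − 0.52042228·0.86760928) = 3.427697

x=84.440756 y=3.427697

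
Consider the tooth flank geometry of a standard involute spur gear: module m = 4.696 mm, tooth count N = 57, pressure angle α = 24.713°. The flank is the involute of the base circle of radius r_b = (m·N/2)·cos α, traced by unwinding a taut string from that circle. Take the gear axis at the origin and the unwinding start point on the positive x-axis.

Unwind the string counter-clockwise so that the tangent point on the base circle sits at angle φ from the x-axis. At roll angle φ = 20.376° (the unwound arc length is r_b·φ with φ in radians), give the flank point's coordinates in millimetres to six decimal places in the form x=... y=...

pitch radius r_p = m·N/2 = 4.696·57/2 = 133.836000
base radius r_b = r_p·cos α = 133.836000·cos 24.713° = 121.578408
roll angle φ = 20.376° = 0.35562829 rad
x = r_b·(cos φ + φ·sin φ) = 121.578408·(0.93742792 + 0.35562829·0.34817941) = 129.025130
y = r_b·(sin φ − φ·cos φ) = 121.578408·(0.34817941 − 0.35562829·0.93742792) = 1.799789

x=129.025130 y=1.799789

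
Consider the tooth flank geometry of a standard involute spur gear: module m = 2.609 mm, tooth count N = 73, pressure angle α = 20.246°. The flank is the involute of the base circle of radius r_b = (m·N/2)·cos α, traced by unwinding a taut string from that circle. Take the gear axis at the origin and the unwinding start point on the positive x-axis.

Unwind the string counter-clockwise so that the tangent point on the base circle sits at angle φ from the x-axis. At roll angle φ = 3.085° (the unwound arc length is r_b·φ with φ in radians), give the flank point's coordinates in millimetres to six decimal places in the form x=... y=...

pitch radius r_p = m·N/2 = 2.609·73/2 = 95.228500
base radius r_b = r_p·cos α = 95.228500·cos 20.246° = 89.344854
roll angle φ = 3.085° = 0.05384341 rad
x = r_b·(cos φ + φ·sin φ) = 89.344854·(0.99855079 + 0.05384341·0.05381739) = 89.474271
y = r_b·(sin φ − φ·cos φ) = 89.344854·(0.05381739 − 0.05384341·0.99855079) = 0.004648

x=89.474271 y=0.004648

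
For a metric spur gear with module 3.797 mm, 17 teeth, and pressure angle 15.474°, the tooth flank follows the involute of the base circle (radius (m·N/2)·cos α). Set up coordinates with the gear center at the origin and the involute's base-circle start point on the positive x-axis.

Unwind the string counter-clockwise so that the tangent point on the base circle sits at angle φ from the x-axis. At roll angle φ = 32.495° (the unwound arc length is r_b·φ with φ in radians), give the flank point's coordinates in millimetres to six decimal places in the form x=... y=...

pitch radius r_p = m·N/2 = 3.797·17/2 = 32.274500
base radius r_b = r_p·cos α = 32.274500·cos 15.474° = 31.104602
roll angle φ = 32.495° = 0.56714474 rad
x = r_b·(cos φ + φ·sin φ) = 31.104602·(0.84343833 + 0.56714474·0.53722601) = 35.711916
y = r_b·(sin φ − φ·cos φ) = 31.104602·(0.53722601 − 0.56714474·0.84343833) = 1.831265

x=35.711916 y=1.831265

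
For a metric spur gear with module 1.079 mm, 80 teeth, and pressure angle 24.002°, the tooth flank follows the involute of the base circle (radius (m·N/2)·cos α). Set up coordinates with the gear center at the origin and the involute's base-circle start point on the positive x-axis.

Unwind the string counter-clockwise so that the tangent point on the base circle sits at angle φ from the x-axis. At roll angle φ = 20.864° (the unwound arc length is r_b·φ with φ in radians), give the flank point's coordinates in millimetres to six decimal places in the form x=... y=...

x=41.956102 y=0.626237

pitch radius r_p = m·N/2 = 1.079·80/2 = 43.160000
base radius r_b = r_p·cos α = 43.160000·cos 24.002° = 39.428009
roll angle φ = 20.864° = 0.36414550 rad
x = r_b·(cos φ + φ·sin φ) = 39.428009·(0.93442843 + 0.36414550·0.35615095) = 41.956102
y = r_b·(sin φ − φ·cos φ) = 39.428009·(0.35615095 − 0.36414550·0.93442843) = 0.626237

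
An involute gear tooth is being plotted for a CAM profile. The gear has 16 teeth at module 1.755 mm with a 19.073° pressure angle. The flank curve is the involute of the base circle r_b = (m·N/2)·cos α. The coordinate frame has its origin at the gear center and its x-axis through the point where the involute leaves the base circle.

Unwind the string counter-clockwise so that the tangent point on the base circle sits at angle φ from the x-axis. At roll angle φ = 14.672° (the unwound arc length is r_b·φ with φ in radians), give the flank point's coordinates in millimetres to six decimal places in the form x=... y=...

x=13.697200 y=0.073786

pitch radius r_p = m·N/2 = 1.755·16/2 = 14.040000
base radius r_b = r_p·cos α = 14.040000·cos 19.073° = 13.269246
roll angle φ = 14.672° = 0.25607471 rad
x = r_b·(cos φ + φ·sin φ) = 13.269246·(0.96739165 + 0.25607471·0.25328522) = 13.697200
y = r_b·(sin φ − φ·cos φ) = 13.269246·(0.25328522 − 0.25607471·0.96739165) = 0.073786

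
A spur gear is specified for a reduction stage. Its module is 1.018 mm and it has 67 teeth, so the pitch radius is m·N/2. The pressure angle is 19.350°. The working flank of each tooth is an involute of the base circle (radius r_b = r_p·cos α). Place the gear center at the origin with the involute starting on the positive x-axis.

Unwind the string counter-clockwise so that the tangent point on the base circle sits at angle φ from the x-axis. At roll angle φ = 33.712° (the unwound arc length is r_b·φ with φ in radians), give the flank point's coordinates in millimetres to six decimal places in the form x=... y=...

x=37.273457 y=2.110057

pitch radius r_p = m·N/2 = 1.018·67/2 = 34.103000
base radius r_b = r_p·cos α = 34.103000·cos 19.350° = 32.176595
roll angle φ = 33.712° = 0.58838540 rad
x = r_b·(cos φ + φ·sin φ) = 32.176595·(0.83183790 + 0.58838540·0.55501866) = 37.273457
y = r_b·(sin φ − φ·cos φ) = 32.176595·(0.55501866 − 0.58838540·0.83183790) = 2.110057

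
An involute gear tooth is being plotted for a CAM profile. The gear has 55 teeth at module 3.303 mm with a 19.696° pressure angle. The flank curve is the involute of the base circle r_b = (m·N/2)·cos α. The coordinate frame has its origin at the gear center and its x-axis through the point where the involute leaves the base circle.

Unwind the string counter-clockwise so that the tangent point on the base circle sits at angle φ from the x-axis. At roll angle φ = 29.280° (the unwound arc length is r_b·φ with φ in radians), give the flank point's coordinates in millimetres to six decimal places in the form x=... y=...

pitch radius r_p = m·N/2 = 3.303·55/2 = 90.832500
base radius r_b = r_p·cos α = 90.832500·cos 19.696° = 85.518261
roll angle φ = 29.280° = 0.51103240 rad
x = r_b·(cos φ + φ·sin φ) = 85.518261·(0.87224005 + 0.51103240·0.48907801) = 95.966434
y = r_b·(sin φ − φ·cos φ) = 85.518261·(0.48907801 − 0.51103240·0.87224005) = 3.705941

x=95.966434 y=3.705941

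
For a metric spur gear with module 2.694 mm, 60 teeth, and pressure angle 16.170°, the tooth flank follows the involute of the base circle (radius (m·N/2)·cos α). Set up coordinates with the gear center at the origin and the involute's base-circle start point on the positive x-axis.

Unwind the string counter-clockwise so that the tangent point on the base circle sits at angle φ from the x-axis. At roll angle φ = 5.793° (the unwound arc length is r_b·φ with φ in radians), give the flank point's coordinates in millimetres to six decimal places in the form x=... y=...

pitch radius r_p = m·N/2 = 2.694·60/2 = 80.820000
base radius r_b = r_p·cos α = 80.820000·cos 16.170° = 77.622731
roll angle φ = 5.793° = 0.10110692 rad
x = r_b·(cos φ + φ·sin φ) = 77.622731·(0.99489305 + 0.10110692·0.10093475) = 78.018471
y = r_b·(sin φ − φ·cos φ) = 77.622731·(0.10093475 − 0.10110692·0.99489305) = 0.026716

x=78.018471 y=0.026716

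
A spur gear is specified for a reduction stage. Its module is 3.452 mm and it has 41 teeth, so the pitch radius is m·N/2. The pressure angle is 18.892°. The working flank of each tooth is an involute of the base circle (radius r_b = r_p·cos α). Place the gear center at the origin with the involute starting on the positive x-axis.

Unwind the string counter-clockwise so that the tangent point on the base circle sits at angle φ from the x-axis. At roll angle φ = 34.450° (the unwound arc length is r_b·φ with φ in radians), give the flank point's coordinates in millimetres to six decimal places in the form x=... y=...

x=77.984419 y=4.678123

pitch radius r_p = m·N/2 = 3.452·41/2 = 70.766000
base radius r_b = r_p·cos α = 70.766000·cos 18.892° = 66.953876
roll angle φ = 34.450° = 0.60126593 rad
x = r_b·(cos φ + φ·sin φ) = 66.953876·(0.82462016 + 0.60126593·0.56568684) = 77.984419
y = r_b·(sin φ − φ·cos φ) = 66.953876·(0.56568684 − 0.60126593·0.82462016) = 4.678123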